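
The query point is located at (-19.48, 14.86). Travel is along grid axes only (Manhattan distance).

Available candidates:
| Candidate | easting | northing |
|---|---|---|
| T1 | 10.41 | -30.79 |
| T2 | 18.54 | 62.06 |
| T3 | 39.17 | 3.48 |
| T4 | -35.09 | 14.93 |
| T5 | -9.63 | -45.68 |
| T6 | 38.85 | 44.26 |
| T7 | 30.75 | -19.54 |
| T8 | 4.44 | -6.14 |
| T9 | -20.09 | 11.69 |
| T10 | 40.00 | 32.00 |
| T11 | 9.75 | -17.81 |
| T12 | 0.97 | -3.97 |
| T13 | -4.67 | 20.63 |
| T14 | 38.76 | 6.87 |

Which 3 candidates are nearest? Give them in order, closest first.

Distances from (-19.48, 14.86):
T1: |29.89| + |-45.65| = 29.89 + 45.65 = 75.54
T2: |38.02| + |47.20| = 38.02 + 47.20 = 85.22
T3: |58.65| + |-11.38| = 58.65 + 11.38 = 70.03
T4: |-15.61| + |0.07| = 15.61 + 0.07 = 15.68
T5: |9.85| + |-60.54| = 9.85 + 60.54 = 70.39
T6: |58.33| + |29.40| = 58.33 + 29.40 = 87.73
T7: |50.23| + |-34.40| = 50.23 + 34.40 = 84.63
T8: |23.92| + |-21.00| = 23.92 + 21.00 = 44.92
T9: |-0.61| + |-3.17| = 0.61 + 3.17 = 3.78
T10: |59.48| + |17.14| = 59.48 + 17.14 = 76.62
T11: |29.23| + |-32.67| = 29.23 + 32.67 = 61.90
T12: |20.45| + |-18.83| = 20.45 + 18.83 = 39.28
T13: |14.81| + |5.77| = 14.81 + 5.77 = 20.58
T14: |58.24| + |-7.99| = 58.24 + 7.99 = 66.23
Sorted: T9 (3.78) < T4 (15.68) < T13 (20.58) < T12 (39.28) < T8 (44.92) < …

T9, T4, T13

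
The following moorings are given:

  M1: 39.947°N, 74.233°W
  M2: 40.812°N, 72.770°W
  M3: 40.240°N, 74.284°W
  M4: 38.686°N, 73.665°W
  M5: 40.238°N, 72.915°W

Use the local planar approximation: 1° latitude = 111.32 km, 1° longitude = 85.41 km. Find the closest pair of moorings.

Pairwise distances:
M1–M3: √((0.293·111.32)² + (-0.051·85.41)²) = √(1063.85303 + 18.97395) = 32.906 km
M2–M5: √((-0.574·111.32)² + (-0.145·85.41)²) = √(4082.91351 + 153.37460) = 65.087 km
M3–M5: √((-0.002·111.32)² + (1.369·85.41)²) = √(0.04957 + 13671.75729) = 116.927 km
M1–M5: √((0.291·111.32)² + (1.318·85.41)²) = √(1049.37901 + 12672.09045) = 117.139 km
M2–M3: √((-0.572·111.32)² + (-1.514·85.41)²) = √(4054.51072 + 16721.26748) = 144.138 km
M1–M4: √((-1.261·111.32)² + (0.568·85.41)²) = √(19705.00587 + 2353.49953) = 148.521 km
M1–M2: √((0.865·111.32)² + (1.463·85.41)²) = √(9272.11075 + 15613.70954) = 157.752 km
M3–M4: √((-1.554·111.32)² + (0.619·85.41)²) = √(29925.98296 + 2795.10896) = 180.890 km
M4–M5: √((1.552·111.32)² + (0.750·85.41)²) = √(29849.00297 + 4103.36331) = 184.262 km
M2–M4: √((-2.126·111.32)² + (-0.895·85.41)²) = √(56010.94702 + 5843.37172) = 248.705 km
Closest pair: M1–M3 at 32.906 km.

M1 and M3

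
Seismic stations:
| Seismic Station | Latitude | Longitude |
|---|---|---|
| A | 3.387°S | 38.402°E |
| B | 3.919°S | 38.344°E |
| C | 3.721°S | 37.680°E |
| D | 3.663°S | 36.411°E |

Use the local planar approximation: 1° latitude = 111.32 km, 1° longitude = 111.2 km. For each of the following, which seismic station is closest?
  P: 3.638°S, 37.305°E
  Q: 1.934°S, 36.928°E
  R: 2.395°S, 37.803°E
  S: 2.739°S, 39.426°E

P at 3.638°S, 37.305°E:
  A: 125.146 km
  B: 119.696 km
  C: 42.711 km
  D: 99.452 km
  → nearest: C (42.711 km)
Q at 1.934°S, 36.928°E:
  A: 230.279 km
  B: 271.332 km
  C: 215.790 km
  D: 200.875 km
  → nearest: D (200.875 km)
R at 2.395°S, 37.803°E:
  A: 128.963 km
  B: 180.002 km
  C: 148.243 km
  D: 209.486 km
  → nearest: A (128.963 km)
S at 2.739°S, 39.426°E:
  A: 134.795 km
  B: 178.133 km
  C: 222.814 km
  D: 350.692 km
  → nearest: A (134.795 km)

P→C; Q→D; R→A; S→A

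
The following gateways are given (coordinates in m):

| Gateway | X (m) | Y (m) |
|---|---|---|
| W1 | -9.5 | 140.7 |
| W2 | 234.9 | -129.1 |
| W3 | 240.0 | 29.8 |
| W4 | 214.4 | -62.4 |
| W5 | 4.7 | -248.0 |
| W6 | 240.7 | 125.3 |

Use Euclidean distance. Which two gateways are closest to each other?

W2 and W4

Pairwise distances:
W1–W2: √((244.4)² + (-269.8)²) = √(59731.360 + 72792.040) = 364.0 m
W1–W3: √((249.5)² + (-110.9)²) = √(62250.250 + 12298.810) = 273.0 m
W1–W4: √((223.9)² + (-203.1)²) = √(50131.210 + 41249.610) = 302.3 m
W1–W5: √((14.2)² + (-388.7)²) = √(201.640 + 151087.690) = 389.0 m
W1–W6: √((250.2)² + (-15.4)²) = √(62600.040 + 237.160) = 250.7 m
W2–W3: √((5.1)² + (158.9)²) = √(26.010 + 25249.210) = 159.0 m
W2–W4: √((-20.5)² + (66.7)²) = √(420.250 + 4448.890) = 69.8 m
W2–W5: √((-230.2)² + (-118.9)²) = √(52992.040 + 14137.210) = 259.1 m
W2–W6: √((5.8)² + (254.4)²) = √(33.640 + 64719.360) = 254.5 m
W3–W4: √((-25.6)² + (-92.2)²) = √(655.360 + 8500.840) = 95.7 m
W3–W5: √((-235.3)² + (-277.8)²) = √(55366.090 + 77172.840) = 364.1 m
W3–W6: √((0.7)² + (95.5)²) = √(0.490 + 9120.250) = 95.5 m
W4–W5: √((-209.7)² + (-185.6)²) = √(43974.090 + 34447.360) = 280.0 m
W4–W6: √((26.3)² + (187.7)²) = √(691.690 + 35231.290) = 189.5 m
W5–W6: √((236.0)² + (373.3)²) = √(55696.000 + 139352.890) = 441.6 m
Closest pair: W2–W4 at 69.8 m.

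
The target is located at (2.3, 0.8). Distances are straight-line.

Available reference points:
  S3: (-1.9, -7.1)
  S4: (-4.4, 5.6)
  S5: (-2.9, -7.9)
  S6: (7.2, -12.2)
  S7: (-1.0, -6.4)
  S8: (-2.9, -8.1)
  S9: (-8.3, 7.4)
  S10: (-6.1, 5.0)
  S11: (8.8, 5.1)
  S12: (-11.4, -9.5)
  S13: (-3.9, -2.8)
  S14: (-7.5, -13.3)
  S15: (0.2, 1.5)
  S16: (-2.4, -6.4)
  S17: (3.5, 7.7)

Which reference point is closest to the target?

S15

Distances from (2.3, 0.8):
S3: √((-4.2)² + (-7.9)²) = √(17.640 + 62.410) = 8.9
S4: √((-6.7)² + (4.8)²) = √(44.890 + 23.040) = 8.2
S5: √((-5.2)² + (-8.7)²) = √(27.040 + 75.690) = 10.1
S6: √((4.9)² + (-13.0)²) = √(24.010 + 169.000) = 13.9
S7: √((-3.3)² + (-7.2)²) = √(10.890 + 51.840) = 7.9
S8: √((-5.2)² + (-8.9)²) = √(27.040 + 79.210) = 10.3
S9: √((-10.6)² + (6.6)²) = √(112.360 + 43.560) = 12.5
S10: √((-8.4)² + (4.2)²) = √(70.560 + 17.640) = 9.4
S11: √((6.5)² + (4.3)²) = √(42.250 + 18.490) = 7.8
S12: √((-13.7)² + (-10.3)²) = √(187.690 + 106.090) = 17.1
S13: √((-6.2)² + (-3.6)²) = √(38.440 + 12.960) = 7.2
S14: √((-9.8)² + (-14.1)²) = √(96.040 + 198.810) = 17.2
S15: √((-2.1)² + (0.7)²) = √(4.410 + 0.490) = 2.2
S16: √((-4.7)² + (-7.2)²) = √(22.090 + 51.840) = 8.6
S17: √((1.2)² + (6.9)²) = √(1.440 + 47.610) = 7.0
Minimum: S15 at 2.2.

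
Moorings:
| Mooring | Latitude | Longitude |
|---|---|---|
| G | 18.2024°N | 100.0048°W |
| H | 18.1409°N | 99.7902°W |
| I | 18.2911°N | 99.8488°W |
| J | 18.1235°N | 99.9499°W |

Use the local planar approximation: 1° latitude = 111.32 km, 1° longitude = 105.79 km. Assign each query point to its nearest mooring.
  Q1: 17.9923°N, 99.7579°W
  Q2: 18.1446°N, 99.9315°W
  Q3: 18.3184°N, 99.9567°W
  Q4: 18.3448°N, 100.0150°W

Q1 at 17.9923°N, 99.7579°W:
  G: √((0.2101·111.32)² + (-0.2469·105.79)²) = √(547.014074 + 682.230944) = 35.0606 km
  H: √((0.1486·111.32)² + (-0.0323·105.79)²) = √(273.642793 + 11.676005) = 16.8914 km
  I: √((0.2988·111.32)² + (-0.0909·105.79)²) = √(1106.388318 + 92.473437) = 34.6246 km
  J: √((0.1312·111.32)² + (-0.1920·105.79)²) = √(213.311400 + 412.564344) = 25.0175 km
  → nearest: H (16.8914 km)
Q2 at 18.1446°N, 99.9315°W:
  G: √((0.0578·111.32)² + (-0.0733·105.79)²) = √(41.400165 + 60.130828) = 10.0763 km
  H: √((-0.0037·111.32)² + (0.1413·105.79)²) = √(0.169648 + 223.446501) = 14.9538 km
  I: √((0.1465·111.32)² + (0.0827·105.79)²) = √(265.963258 + 76.542079) = 18.5069 km
  J: √((-0.0211·111.32)² + (-0.0184·105.79)²) = √(5.517106 + 3.789002) = 3.0506 km
  → nearest: J (3.0506 km)
Q3 at 18.3184°N, 99.9567°W:
  G: √((-0.1160·111.32)² + (-0.0481·105.79)²) = √(166.748668 + 25.892822) = 13.8795 km
  H: √((-0.1775·111.32)² + (0.1665·105.79)²) = √(390.429936 + 310.254229) = 26.4704 km
  I: √((-0.0273·111.32)² + (0.1079·105.79)²) = √(9.235740 + 130.296312) = 11.8124 km
  J: √((-0.1949·111.32)² + (0.0068·105.79)²) = √(470.728045 + 0.517496) = 21.7082 km
  → nearest: I (11.8124 km)
Q4 at 18.3448°N, 100.0150°W:
  G: √((-0.1424·111.32)² + (0.0102·105.79)²) = √(251.284889 + 1.164366) = 15.8887 km
  H: √((-0.2039·111.32)² + (0.2248·105.79)²) = √(515.205923 + 565.564118) = 32.8751 km
  I: √((-0.0537·111.32)² + (0.1662·105.79)²) = √(35.735097 + 309.137203) = 18.5707 km
  J: √((-0.2213·111.32)² + (0.0651·105.79)²) = √(606.888940 + 47.429791) = 25.5797 km
  → nearest: G (15.8887 km)

Q1→H; Q2→J; Q3→I; Q4→G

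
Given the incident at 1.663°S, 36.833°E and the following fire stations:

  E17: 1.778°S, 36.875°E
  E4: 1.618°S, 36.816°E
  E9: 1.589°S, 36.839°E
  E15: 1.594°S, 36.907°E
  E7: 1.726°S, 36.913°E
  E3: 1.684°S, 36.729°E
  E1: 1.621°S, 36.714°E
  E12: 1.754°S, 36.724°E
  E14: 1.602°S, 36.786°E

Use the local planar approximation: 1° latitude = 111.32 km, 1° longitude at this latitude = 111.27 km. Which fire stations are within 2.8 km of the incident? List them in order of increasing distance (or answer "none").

Distances from 1.663°S, 36.833°E:
E17: 13.628 km
E4: 5.355 km
E9: 8.265 km
E15: 11.260 km
E7: 11.332 km
E3: 11.806 km
E1: 14.042 km
E12: 15.802 km
E14: 8.571 km
Threshold 2.8 km: none within range.

none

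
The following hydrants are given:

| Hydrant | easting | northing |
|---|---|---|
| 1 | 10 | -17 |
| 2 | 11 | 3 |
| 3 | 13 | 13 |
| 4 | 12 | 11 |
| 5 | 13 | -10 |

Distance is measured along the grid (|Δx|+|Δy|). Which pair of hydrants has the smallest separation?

3 and 4

Pairwise distances:
1–2: 21
1–3: 33
1–4: 30
1–5: 10
2–3: 12
2–4: 9
2–5: 15
3–4: 3
3–5: 23
4–5: 22
Closest pair: 3–4 at 3.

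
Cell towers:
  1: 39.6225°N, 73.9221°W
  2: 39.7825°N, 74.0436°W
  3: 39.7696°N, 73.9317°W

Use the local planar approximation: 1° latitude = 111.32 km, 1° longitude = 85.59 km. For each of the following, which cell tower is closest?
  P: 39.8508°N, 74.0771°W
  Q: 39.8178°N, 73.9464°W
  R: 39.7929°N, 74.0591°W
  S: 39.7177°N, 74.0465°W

P→2; Q→3; R→2; S→2

P at 39.8508°N, 74.0771°W:
  1: 28.6686 km
  2: 8.1258 km
  3: 15.3811 km
  → nearest: 2 (8.1258 km)
Q at 39.8178°N, 73.9464°W:
  1: 21.8401 km
  2: 9.2007 km
  3: 5.5112 km
  → nearest: 3 (5.5112 km)
R at 39.7929°N, 74.0591°W:
  1: 22.3006 km
  2: 1.7608 km
  3: 11.2084 km
  → nearest: 2 (1.7608 km)
S at 39.7177°N, 74.0465°W:
  1: 15.0226 km
  2: 7.2178 km
  3: 11.3984 km
  → nearest: 2 (7.2178 km)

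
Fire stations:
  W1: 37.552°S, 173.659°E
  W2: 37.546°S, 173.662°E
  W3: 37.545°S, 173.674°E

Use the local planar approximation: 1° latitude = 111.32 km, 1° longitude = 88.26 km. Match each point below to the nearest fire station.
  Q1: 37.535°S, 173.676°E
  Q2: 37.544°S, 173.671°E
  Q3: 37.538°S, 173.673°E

Q1 at 37.535°S, 173.676°E:
  W1: √((-0.017·111.32)² + (-0.017·88.26)²) = √(3.58133 + 2.25126) = 2.415 km
  W2: √((-0.011·111.32)² + (-0.014·88.26)²) = √(1.49945 + 1.52681) = 1.740 km
  W3: √((-0.010·111.32)² + (-0.002·88.26)²) = √(1.23921 + 0.03116) = 1.127 km
  → nearest: W3 (1.127 km)
Q2 at 37.544°S, 173.671°E:
  W1: √((-0.008·111.32)² + (-0.012·88.26)²) = √(0.79310 + 1.12174) = 1.384 km
  W2: √((-0.002·111.32)² + (-0.009·88.26)²) = √(0.04957 + 0.63098) = 0.825 km
  W3: √((-0.001·111.32)² + (0.003·88.26)²) = √(0.01239 + 0.07011) = 0.287 km
  → nearest: W3 (0.287 km)
Q3 at 37.538°S, 173.673°E:
  W1: √((-0.014·111.32)² + (-0.014·88.26)²) = √(2.42886 + 1.52681) = 1.989 km
  W2: √((-0.008·111.32)² + (-0.011·88.26)²) = √(0.79310 + 0.94257) = 1.317 km
  W3: √((-0.007·111.32)² + (0.001·88.26)²) = √(0.60721 + 0.00779) = 0.784 km
  → nearest: W3 (0.784 km)

Q1→W3; Q2→W3; Q3→W3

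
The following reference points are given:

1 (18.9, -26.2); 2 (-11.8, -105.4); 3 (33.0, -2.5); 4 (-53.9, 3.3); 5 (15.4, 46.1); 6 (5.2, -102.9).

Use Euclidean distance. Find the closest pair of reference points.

2 and 6

Pairwise distances:
1–2: √((-30.7)² + (-79.2)²) = √(942.490 + 6272.640) = 84.9
1–3: √((14.1)² + (23.7)²) = √(198.810 + 561.690) = 27.6
1–4: √((-72.8)² + (29.5)²) = √(5299.840 + 870.250) = 78.5
1–5: √((-3.5)² + (72.3)²) = √(12.250 + 5227.290) = 72.4
1–6: √((-13.7)² + (-76.7)²) = √(187.690 + 5882.890) = 77.9
2–3: √((44.8)² + (102.9)²) = √(2007.040 + 10588.410) = 112.2
2–4: √((-42.1)² + (108.7)²) = √(1772.410 + 11815.690) = 116.6
2–5: √((27.2)² + (151.5)²) = √(739.840 + 22952.250) = 153.9
2–6: √((17.0)² + (2.5)²) = √(289.000 + 6.250) = 17.2
3–4: √((-86.9)² + (5.8)²) = √(7551.610 + 33.640) = 87.1
3–5: √((-17.6)² + (48.6)²) = √(309.760 + 2361.960) = 51.7
3–6: √((-27.8)² + (-100.4)²) = √(772.840 + 10080.160) = 104.2
4–5: √((69.3)² + (42.8)²) = √(4802.490 + 1831.840) = 81.5
4–6: √((59.1)² + (-106.2)²) = √(3492.810 + 11278.440) = 121.5
5–6: √((-10.2)² + (-149.0)²) = √(104.040 + 22201.000) = 149.3
Closest pair: 2–6 at 17.2.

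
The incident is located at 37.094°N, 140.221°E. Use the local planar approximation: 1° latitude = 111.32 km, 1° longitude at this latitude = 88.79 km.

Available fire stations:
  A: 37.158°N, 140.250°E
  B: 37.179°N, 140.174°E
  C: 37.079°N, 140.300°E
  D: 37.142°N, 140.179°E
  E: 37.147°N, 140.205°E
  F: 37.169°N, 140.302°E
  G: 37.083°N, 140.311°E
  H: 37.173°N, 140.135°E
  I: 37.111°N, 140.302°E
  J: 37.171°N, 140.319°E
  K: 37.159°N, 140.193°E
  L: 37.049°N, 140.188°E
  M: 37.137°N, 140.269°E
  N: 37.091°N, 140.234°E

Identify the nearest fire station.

Distances from 37.094°N, 140.221°E:
A: 7.576 km
B: 10.342 km
C: 7.210 km
D: 6.516 km
E: 6.069 km
F: 11.020 km
G: 8.084 km
H: 11.647 km
I: 7.437 km
J: 12.214 km
K: 7.651 km
L: 5.803 km
M: 6.409 km
N: 1.202 km
Minimum: N at 1.202 km.

N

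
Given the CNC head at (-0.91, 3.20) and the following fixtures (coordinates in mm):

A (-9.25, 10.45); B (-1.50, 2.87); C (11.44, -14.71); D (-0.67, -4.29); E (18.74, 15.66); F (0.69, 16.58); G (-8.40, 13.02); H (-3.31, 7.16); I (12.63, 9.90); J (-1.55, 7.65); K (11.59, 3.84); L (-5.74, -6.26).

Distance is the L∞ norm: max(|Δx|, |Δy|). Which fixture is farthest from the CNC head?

E

Distances from (-0.91, 3.20):
A: max(|-8.34|, |7.25|) = 8.34 mm
B: max(|-0.59|, |-0.33|) = 0.59 mm
C: max(|12.35|, |-17.91|) = 17.91 mm
D: max(|0.24|, |-7.49|) = 7.49 mm
E: max(|19.65|, |12.46|) = 19.65 mm
F: max(|1.60|, |13.38|) = 13.38 mm
G: max(|-7.49|, |9.82|) = 9.82 mm
H: max(|-2.40|, |3.96|) = 3.96 mm
I: max(|13.54|, |6.70|) = 13.54 mm
J: max(|-0.64|, |4.45|) = 4.45 mm
K: max(|12.50|, |0.64|) = 12.50 mm
L: max(|-4.83|, |-9.46|) = 9.46 mm
Maximum: E at 19.65 mm.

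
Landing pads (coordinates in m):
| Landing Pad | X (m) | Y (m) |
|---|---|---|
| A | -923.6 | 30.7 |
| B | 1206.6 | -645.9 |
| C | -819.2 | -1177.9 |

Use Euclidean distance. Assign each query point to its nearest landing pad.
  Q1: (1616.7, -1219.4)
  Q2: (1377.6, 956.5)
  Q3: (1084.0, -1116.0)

Q1 at (1616.7, -1219.4):
  A: √((-2540.3)² + (1250.1)²) = √(6453124.090 + 1562750.010) = 2831.2 m
  B: √((-410.1)² + (573.5)²) = √(168182.010 + 328902.250) = 705.0 m
  C: √((-2435.9)² + (41.5)²) = √(5933608.810 + 1722.250) = 2436.3 m
  → nearest: B (705.0 m)
Q2 at (1377.6, 956.5):
  A: √((-2301.2)² + (-925.8)²) = √(5295521.440 + 857105.640) = 2480.4 m
  B: √((-171.0)² + (-1602.4)²) = √(29241.000 + 2567685.760) = 1611.5 m
  C: √((-2196.8)² + (-2134.4)²) = √(4825930.240 + 4555663.360) = 3062.9 m
  → nearest: B (1611.5 m)
Q3 at (1084.0, -1116.0):
  A: √((-2007.6)² + (1146.7)²) = √(4030457.760 + 1314920.890) = 2312.0 m
  B: √((122.6)² + (470.1)²) = √(15030.760 + 220994.010) = 485.8 m
  C: √((-1903.2)² + (-61.9)²) = √(3622170.240 + 3831.610) = 1904.2 m
  → nearest: B (485.8 m)

Q1→B; Q2→B; Q3→B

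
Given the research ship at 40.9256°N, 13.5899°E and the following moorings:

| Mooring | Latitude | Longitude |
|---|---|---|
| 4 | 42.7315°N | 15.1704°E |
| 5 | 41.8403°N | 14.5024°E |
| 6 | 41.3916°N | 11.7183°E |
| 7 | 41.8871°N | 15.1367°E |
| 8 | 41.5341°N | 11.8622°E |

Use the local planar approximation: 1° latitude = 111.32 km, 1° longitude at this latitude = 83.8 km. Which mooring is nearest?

5

Distances from 40.9256°N, 13.5899°E:
4: 240.7407 km
5: 127.3400 km
6: 165.1964 km
7: 168.1016 km
8: 159.8439 km
Minimum: 5 at 127.3400 km.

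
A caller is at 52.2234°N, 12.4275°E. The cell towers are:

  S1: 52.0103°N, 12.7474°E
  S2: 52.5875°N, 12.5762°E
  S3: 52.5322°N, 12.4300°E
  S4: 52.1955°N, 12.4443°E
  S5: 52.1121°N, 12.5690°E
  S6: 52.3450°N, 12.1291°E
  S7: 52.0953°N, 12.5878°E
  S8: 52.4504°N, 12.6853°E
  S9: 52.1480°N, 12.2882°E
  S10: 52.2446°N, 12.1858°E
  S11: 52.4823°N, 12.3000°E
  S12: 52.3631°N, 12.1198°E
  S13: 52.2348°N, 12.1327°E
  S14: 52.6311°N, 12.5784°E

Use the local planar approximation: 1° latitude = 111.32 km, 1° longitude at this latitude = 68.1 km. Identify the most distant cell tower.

Distances from 52.2234°N, 12.4275°E:
S1: √((-0.2131·111.32)² + (0.3199·68.1)²) = √(562.747138 + 474.594503) = 32.2078 km
S2: √((0.3641·111.32)² + (0.1487·68.1)²) = √(1642.811571 + 102.545395) = 41.7775 km
S3: √((0.3088·111.32)² + (0.0025·68.1)²) = √(1181.682975 + 0.028985) = 34.3760 km
S4: √((-0.0279·111.32)² + (0.0168·68.1)²) = √(9.646168 + 1.308919) = 3.3098 km
S5: √((-0.1113·111.32)² + (0.1415·68.1)²) = √(153.510018 + 92.855387) = 15.6960 km
S6: √((0.1216·111.32)² + (-0.2984·68.1)²) = √(183.237157 + 412.944667) = 24.4168 km
S7: √((-0.1281·111.32)² + (0.1603·68.1)²) = √(203.350224 + 119.168444) = 17.9588 km
S8: √((0.2270·111.32)² + (0.2578·68.1)²) = √(638.554706 + 308.219456) = 30.7697 km
S9: √((-0.0754·111.32)² + (-0.1393·68.1)²) = √(70.451312 + 89.990457) = 12.6666 km
S10: √((0.0212·111.32)² + (-0.2417·68.1)²) = √(5.569524 + 270.924028) = 16.6281 km
S11: √((0.2589·111.32)² + (-0.1275·68.1)²) = √(830.635515 + 75.390148) = 30.1003 km
S12: √((0.1397·111.32)² + (-0.3077·68.1)²) = √(241.846166 + 439.085622) = 26.0947 km
S13: √((0.0114·111.32)² + (-0.2948·68.1)²) = √(1.610483 + 403.040958) = 20.1159 km
S14: √((0.4077·111.32)² + (0.1509·68.1)²) = √(2059.813111 + 105.602136) = 46.5340 km
Maximum: S14 at 46.5340 km.

S14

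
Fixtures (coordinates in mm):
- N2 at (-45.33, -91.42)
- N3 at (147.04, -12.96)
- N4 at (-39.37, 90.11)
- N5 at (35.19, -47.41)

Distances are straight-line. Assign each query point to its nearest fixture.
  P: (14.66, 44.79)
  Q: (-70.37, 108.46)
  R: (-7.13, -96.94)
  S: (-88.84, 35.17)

P at (14.66, 44.79):
  N2: √((-59.99)² + (-136.21)²) = √(3598.8001 + 18553.1641) = 148.84 mm
  N3: √((132.38)² + (-57.75)²) = √(17524.4644 + 3335.0625) = 144.43 mm
  N4: √((-54.03)² + (45.32)²) = √(2919.2409 + 2053.9024) = 70.52 mm
  N5: √((20.53)² + (-92.20)²) = √(421.4809 + 8500.8400) = 94.46 mm
  → nearest: N4 (70.52 mm)
Q at (-70.37, 108.46):
  N2: √((25.04)² + (-199.88)²) = √(627.0016 + 39952.0144) = 201.44 mm
  N3: √((217.41)² + (-121.42)²) = √(47267.1081 + 14742.8164) = 249.02 mm
  N4: √((31.00)² + (-18.35)²) = √(961.0000 + 336.7225) = 36.02 mm
  N5: √((105.56)² + (-155.87)²) = √(11142.9136 + 24295.4569) = 188.25 mm
  → nearest: N4 (36.02 mm)
R at (-7.13, -96.94):
  N2: √((-38.20)² + (5.52)²) = √(1459.2400 + 30.4704) = 38.60 mm
  N3: √((154.17)² + (83.98)²) = √(23768.3889 + 7052.6404) = 175.56 mm
  N4: √((-32.24)² + (187.05)²) = √(1039.4176 + 34987.7025) = 189.81 mm
  N5: √((42.32)² + (49.53)²) = √(1790.9824 + 2453.2209) = 65.15 mm
  → nearest: N2 (38.60 mm)
S at (-88.84, 35.17):
  N2: √((43.51)² + (-126.59)²) = √(1893.1201 + 16025.0281) = 133.86 mm
  N3: √((235.88)² + (-48.13)²) = √(55639.3744 + 2316.4969) = 240.74 mm
  N4: √((49.47)² + (54.94)²) = √(2447.2809 + 3018.4036) = 73.93 mm
  N5: √((124.03)² + (-82.58)²) = √(15383.4409 + 6819.4564) = 149.01 mm
  → nearest: N4 (73.93 mm)

P→N4; Q→N4; R→N2; S→N4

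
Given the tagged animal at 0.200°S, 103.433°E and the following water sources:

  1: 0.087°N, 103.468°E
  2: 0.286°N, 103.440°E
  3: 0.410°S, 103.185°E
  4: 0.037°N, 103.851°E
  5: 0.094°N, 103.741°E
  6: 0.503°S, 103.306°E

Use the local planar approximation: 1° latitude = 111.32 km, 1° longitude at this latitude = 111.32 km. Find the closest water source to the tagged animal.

1

Distances from 0.200°S, 103.433°E:
1: 32.186 km
2: 54.107 km
3: 36.175 km
4: 53.491 km
5: 47.399 km
6: 36.573 km
Minimum: 1 at 32.186 km.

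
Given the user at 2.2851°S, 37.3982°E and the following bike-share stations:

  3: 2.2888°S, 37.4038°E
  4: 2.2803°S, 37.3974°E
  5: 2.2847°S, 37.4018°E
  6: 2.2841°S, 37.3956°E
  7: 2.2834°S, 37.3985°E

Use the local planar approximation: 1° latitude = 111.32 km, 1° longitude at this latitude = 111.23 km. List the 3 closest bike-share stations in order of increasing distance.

7, 6, 5

Distances from 2.2851°S, 37.3982°E:
3: √((-0.0037·111.32)² + (0.0056·111.23)²) = √(0.169648 + 0.387989) = 0.7468 km
4: √((0.0048·111.32)² + (-0.0008·111.23)²) = √(0.285515 + 0.007918) = 0.5417 km
5: √((0.0004·111.32)² + (0.0036·111.23)²) = √(0.001983 + 0.160343) = 0.4029 km
6: √((0.0010·111.32)² + (-0.0026·111.23)²) = √(0.012392 + 0.083635) = 0.3099 km
7: √((0.0017·111.32)² + (0.0003·111.23)²) = √(0.035813 + 0.001113) = 0.1922 km
Sorted: 7 (0.1922 km) < 6 (0.3099 km) < 5 (0.4029 km) < 4 (0.5417 km) < 3 (0.7468 km)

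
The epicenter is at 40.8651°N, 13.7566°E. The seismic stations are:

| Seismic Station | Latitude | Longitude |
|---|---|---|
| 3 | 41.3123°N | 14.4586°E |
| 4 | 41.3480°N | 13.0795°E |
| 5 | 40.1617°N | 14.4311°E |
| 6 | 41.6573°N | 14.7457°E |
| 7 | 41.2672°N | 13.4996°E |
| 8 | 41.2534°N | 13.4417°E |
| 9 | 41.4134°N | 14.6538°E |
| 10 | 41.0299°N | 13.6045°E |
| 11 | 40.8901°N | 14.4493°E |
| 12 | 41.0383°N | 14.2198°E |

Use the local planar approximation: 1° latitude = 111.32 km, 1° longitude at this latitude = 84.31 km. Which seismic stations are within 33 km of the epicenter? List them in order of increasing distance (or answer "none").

Distances from 40.8651°N, 13.7566°E:
3: 77.3383 km
4: 78.4130 km
5: 96.7737 km
6: 121.3719 km
7: 49.7303 km
8: 50.7278 km
9: 97.1974 km
10: 22.3831 km
11: 58.4678 km
12: 43.5526 km
Threshold 33 km: 10 (22.3831 km) is within range.

10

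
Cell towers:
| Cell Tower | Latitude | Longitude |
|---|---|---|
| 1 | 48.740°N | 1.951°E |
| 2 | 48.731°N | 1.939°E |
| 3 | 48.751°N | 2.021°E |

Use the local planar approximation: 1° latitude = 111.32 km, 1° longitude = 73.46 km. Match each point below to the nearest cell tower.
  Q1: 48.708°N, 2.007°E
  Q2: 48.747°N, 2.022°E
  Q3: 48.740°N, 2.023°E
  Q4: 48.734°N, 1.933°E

Q1 at 48.708°N, 2.007°E:
  1: √((0.032·111.32)² + (-0.056·73.46)²) = √(12.68955 + 16.92302) = 5.442 km
  2: √((0.023·111.32)² + (-0.068·73.46)²) = √(6.55544 + 24.95282) = 5.613 km
  3: √((0.043·111.32)² + (0.014·73.46)²) = √(22.91307 + 1.05769) = 4.896 km
  → nearest: 3 (4.896 km)
Q2 at 48.747°N, 2.022°E:
  1: √((-0.007·111.32)² + (-0.071·73.46)²) = √(0.60721 + 27.20311) = 5.274 km
  2: √((-0.016·111.32)² + (-0.083·73.46)²) = √(3.17239 + 37.17560) = 6.352 km
  3: √((0.004·111.32)² + (-0.001·73.46)²) = √(0.19827 + 0.00540) = 0.451 km
  → nearest: 3 (0.451 km)
Q3 at 48.740°N, 2.023°E:
  1: √((0.000·111.32)² + (-0.072·73.46)²) = √(0.00000 + 27.97479) = 5.289 km
  2: √((-0.009·111.32)² + (-0.084·73.46)²) = √(1.00376 + 38.07680) = 6.251 km
  3: √((0.011·111.32)² + (-0.002·73.46)²) = √(1.49945 + 0.02159) = 1.233 km
  → nearest: 3 (1.233 km)
Q4 at 48.734°N, 1.933°E:
  1: √((0.006·111.32)² + (0.018·73.46)²) = √(0.44612 + 1.74842) = 1.481 km
  2: √((-0.003·111.32)² + (0.006·73.46)²) = √(0.11153 + 0.19427) = 0.553 km
  3: √((0.017·111.32)² + (0.088·73.46)²) = √(3.58133 + 41.78950) = 6.736 km
  → nearest: 2 (0.553 km)

Q1→3; Q2→3; Q3→3; Q4→2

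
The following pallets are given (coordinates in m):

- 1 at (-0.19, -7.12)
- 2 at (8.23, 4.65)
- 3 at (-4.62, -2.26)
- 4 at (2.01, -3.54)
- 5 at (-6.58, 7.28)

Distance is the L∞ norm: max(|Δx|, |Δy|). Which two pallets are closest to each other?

Pairwise distances:
1–2: max(|8.42|, |11.77|) = 11.77 m
1–3: max(|-4.43|, |4.86|) = 4.86 m
1–4: max(|2.20|, |3.58|) = 3.58 m
1–5: max(|-6.39|, |14.40|) = 14.40 m
2–3: max(|-12.85|, |-6.91|) = 12.85 m
2–4: max(|-6.22|, |-8.19|) = 8.19 m
2–5: max(|-14.81|, |2.63|) = 14.81 m
3–4: max(|6.63|, |-1.28|) = 6.63 m
3–5: max(|-1.96|, |9.54|) = 9.54 m
4–5: max(|-8.59|, |10.82|) = 10.82 m
Closest pair: 1–4 at 3.58 m.

1 and 4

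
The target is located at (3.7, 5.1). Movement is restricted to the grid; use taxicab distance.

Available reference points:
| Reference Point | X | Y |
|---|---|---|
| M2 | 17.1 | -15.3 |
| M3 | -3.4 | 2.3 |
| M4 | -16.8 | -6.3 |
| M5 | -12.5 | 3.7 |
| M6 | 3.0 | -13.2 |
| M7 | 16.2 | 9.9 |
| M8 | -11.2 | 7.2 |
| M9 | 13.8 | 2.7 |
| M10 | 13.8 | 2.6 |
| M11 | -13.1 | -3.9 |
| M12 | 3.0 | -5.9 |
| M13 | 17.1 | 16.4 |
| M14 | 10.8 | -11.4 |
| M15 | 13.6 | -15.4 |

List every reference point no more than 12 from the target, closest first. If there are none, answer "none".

Distances from (3.7, 5.1):
M2: |13.4| + |-20.4| = 13.4 + 20.4 = 33.8
M3: |-7.1| + |-2.8| = 7.1 + 2.8 = 9.9
M4: |-20.5| + |-11.4| = 20.5 + 11.4 = 31.9
M5: |-16.2| + |-1.4| = 16.2 + 1.4 = 17.6
M6: |-0.7| + |-18.3| = 0.7 + 18.3 = 19.0
M7: |12.5| + |4.8| = 12.5 + 4.8 = 17.3
M8: |-14.9| + |2.1| = 14.9 + 2.1 = 17.0
M9: |10.1| + |-2.4| = 10.1 + 2.4 = 12.5
M10: |10.1| + |-2.5| = 10.1 + 2.5 = 12.6
M11: |-16.8| + |-9.0| = 16.8 + 9.0 = 25.8
M12: |-0.7| + |-11.0| = 0.7 + 11.0 = 11.7
M13: |13.4| + |11.3| = 13.4 + 11.3 = 24.7
M14: |7.1| + |-16.5| = 7.1 + 16.5 = 23.6
M15: |9.9| + |-20.5| = 9.9 + 20.5 = 30.4
Threshold 12: M3 (9.9), M12 (11.7) are within range.

M3, M12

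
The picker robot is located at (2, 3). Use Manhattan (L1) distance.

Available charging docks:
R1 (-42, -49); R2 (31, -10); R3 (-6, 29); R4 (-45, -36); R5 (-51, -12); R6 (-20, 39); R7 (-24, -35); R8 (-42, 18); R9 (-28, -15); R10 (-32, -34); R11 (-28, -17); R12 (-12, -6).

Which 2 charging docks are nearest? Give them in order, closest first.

R12, R3

Distances from (2, 3):
R1: |-44| + |-52| = 44 + 52 = 96
R2: |29| + |-13| = 29 + 13 = 42
R3: |-8| + |26| = 8 + 26 = 34
R4: |-47| + |-39| = 47 + 39 = 86
R5: |-53| + |-15| = 53 + 15 = 68
R6: |-22| + |36| = 22 + 36 = 58
R7: |-26| + |-38| = 26 + 38 = 64
R8: |-44| + |15| = 44 + 15 = 59
R9: |-30| + |-18| = 30 + 18 = 48
R10: |-34| + |-37| = 34 + 37 = 71
R11: |-30| + |-20| = 30 + 20 = 50
R12: |-14| + |-9| = 14 + 9 = 23
Sorted: R12 (23) < R3 (34) < R2 (42) < R9 (48) < …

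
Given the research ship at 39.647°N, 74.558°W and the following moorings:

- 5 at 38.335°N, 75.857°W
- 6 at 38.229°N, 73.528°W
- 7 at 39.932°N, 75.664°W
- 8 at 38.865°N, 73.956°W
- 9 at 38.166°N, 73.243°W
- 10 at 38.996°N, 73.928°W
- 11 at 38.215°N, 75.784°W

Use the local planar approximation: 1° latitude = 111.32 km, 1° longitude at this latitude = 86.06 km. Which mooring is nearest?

Distances from 39.647°N, 74.558°W:
5: √((-1.312·111.32)² + (-1.299·86.06)²) = √(21331.13997 + 12497.43785) = 183.925 km
6: √((-1.418·111.32)² + (1.030·86.06)²) = √(24917.17814 + 7857.36871) = 181.037 km
7: √((0.285·111.32)² + (-1.106·86.06)²) = √(1006.55177 + 9059.68166) = 100.331 km
8: √((-0.782·111.32)² + (0.602·86.06)²) = √(7578.09249 + 2684.08130) = 101.302 km
9: √((-1.481·111.32)² + (1.315·86.06)²) = √(27180.44185 + 12807.19993) = 199.969 km
10: √((-0.651·111.32)² + (0.630·86.06)²) = √(5251.80234 + 2939.56984) = 90.506 km
11: √((-1.432·111.32)² + (-1.226·86.06)²) = √(25411.62462 + 11132.26725) = 191.165 km
Minimum: 10 at 90.506 km.

10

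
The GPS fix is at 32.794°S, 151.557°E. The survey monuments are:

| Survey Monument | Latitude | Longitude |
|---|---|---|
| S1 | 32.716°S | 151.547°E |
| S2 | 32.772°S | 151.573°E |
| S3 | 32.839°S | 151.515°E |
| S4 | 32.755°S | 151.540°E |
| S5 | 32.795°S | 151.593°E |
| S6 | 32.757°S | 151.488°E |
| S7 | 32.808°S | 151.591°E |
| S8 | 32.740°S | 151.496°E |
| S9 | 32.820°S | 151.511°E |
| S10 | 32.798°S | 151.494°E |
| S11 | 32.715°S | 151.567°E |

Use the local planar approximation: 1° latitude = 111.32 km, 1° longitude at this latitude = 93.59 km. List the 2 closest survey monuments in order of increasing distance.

S2, S5

Distances from 32.794°S, 151.557°E:
S1: 8.733 km
S2: 2.871 km
S3: 6.368 km
S4: 4.624 km
S5: 3.371 km
S6: 7.659 km
S7: 3.543 km
S8: 8.290 km
S9: 5.188 km
S10: 5.913 km
S11: 8.844 km
Sorted: S2 (2.871 km) < S5 (3.371 km) < S7 (3.543 km) < S4 (4.624 km) < …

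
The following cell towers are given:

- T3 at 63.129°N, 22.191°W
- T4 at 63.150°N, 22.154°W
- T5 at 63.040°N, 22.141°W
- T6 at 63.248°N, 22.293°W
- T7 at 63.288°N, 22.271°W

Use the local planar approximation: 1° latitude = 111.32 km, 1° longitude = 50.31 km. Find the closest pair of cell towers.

Pairwise distances:
T3–T4: 2.988 km
T6–T7: 4.588 km
T3–T5: 10.222 km
T4–T5: 12.263 km
T4–T6: 12.958 km
T3–T6: 14.206 km
T4–T7: 16.451 km
T3–T7: 18.152 km
T5–T6: 24.385 km
T5–T7: 28.371 km
Closest pair: T3–T4 at 2.988 km.

T3 and T4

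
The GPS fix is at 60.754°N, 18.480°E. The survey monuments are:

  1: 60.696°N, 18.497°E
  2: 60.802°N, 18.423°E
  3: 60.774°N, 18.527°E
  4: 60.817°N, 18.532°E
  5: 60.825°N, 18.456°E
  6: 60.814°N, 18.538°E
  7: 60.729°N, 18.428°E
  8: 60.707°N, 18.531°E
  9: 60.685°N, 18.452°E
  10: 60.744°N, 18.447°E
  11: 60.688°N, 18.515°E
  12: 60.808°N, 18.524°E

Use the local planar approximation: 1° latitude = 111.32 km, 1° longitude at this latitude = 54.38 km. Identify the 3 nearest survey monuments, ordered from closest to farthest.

10, 3, 7

Distances from 60.754°N, 18.480°E:
1: √((-0.058·111.32)² + (0.017·54.38)²) = √(41.68717 + 0.85463) = 6.522 km
2: √((0.048·111.32)² + (-0.057·54.38)²) = √(28.55150 + 9.60789) = 6.177 km
3: √((0.020·111.32)² + (0.047·54.38)²) = √(4.95686 + 6.53242) = 3.390 km
4: √((0.063·111.32)² + (0.052·54.38)²) = √(49.18441 + 7.99623) = 7.562 km
5: √((0.071·111.32)² + (-0.024·54.38)²) = √(62.46879 + 1.70334) = 8.011 km
6: √((0.060·111.32)² + (0.058·54.38)²) = √(44.61171 + 9.94797) = 7.386 km
7: √((-0.025·111.32)² + (-0.052·54.38)²) = √(7.74509 + 7.99623) = 3.968 km
8: √((-0.047·111.32)² + (0.051·54.38)²) = √(27.37424 + 7.69164) = 5.922 km
9: √((-0.069·111.32)² + (-0.028·54.38)²) = √(58.99899 + 2.31843) = 7.831 km
10: √((-0.010·111.32)² + (-0.033·54.38)²) = √(1.23921 + 3.22037) = 2.112 km
11: √((-0.066·111.32)² + (0.035·54.38)²) = √(53.98017 + 3.62255) = 7.590 km
12: √((0.054·111.32)² + (0.044·54.38)²) = √(36.13549 + 5.72511) = 6.470 km
Sorted: 10 (2.112 km) < 3 (3.390 km) < 7 (3.968 km) < 8 (5.922 km) < 2 (6.177 km) < …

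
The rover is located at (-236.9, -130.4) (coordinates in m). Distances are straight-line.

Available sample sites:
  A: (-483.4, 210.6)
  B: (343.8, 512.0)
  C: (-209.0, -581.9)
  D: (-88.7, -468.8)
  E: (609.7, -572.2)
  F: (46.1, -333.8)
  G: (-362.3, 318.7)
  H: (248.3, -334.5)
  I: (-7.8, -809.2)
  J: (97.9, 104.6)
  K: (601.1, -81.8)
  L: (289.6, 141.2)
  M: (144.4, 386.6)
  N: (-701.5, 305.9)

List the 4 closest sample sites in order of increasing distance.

Distances from (-236.9, -130.4):
A: 420.8 m
B: 866.0 m
C: 452.4 m
D: 369.4 m
E: 954.9 m
F: 348.5 m
G: 466.3 m
H: 526.4 m
I: 716.4 m
J: 409.0 m
K: 839.4 m
L: 592.4 m
M: 642.4 m
N: 637.3 m
Sorted: F (348.5 m) < D (369.4 m) < J (409.0 m) < A (420.8 m) < C (452.4 m) < G (466.3 m) < …

F, D, J, A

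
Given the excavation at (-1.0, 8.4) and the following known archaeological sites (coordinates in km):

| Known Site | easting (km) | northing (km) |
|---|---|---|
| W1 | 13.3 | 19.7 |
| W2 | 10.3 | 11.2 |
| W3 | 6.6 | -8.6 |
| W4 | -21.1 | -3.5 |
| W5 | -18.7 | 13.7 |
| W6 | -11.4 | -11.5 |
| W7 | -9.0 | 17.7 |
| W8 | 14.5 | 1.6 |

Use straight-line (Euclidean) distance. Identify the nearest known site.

Distances from (-1.0, 8.4):
W1: 18.2 km
W2: 11.6 km
W3: 18.6 km
W4: 23.4 km
W5: 18.5 km
W6: 22.5 km
W7: 12.3 km
W8: 16.9 km
Minimum: W2 at 11.6 km.

W2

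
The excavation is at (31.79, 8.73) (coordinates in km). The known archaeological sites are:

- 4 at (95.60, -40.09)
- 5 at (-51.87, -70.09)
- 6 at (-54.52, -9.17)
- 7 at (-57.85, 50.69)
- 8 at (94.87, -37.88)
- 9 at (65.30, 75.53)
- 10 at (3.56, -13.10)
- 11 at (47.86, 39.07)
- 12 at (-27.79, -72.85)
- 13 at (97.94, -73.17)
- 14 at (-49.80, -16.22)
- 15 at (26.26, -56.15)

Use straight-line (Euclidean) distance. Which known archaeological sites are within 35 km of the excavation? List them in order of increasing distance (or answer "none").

Distances from (31.79, 8.73):
4: √((63.81)² + (-48.82)²) = √(4071.7161 + 2383.3924) = 80.34 km
5: √((-83.66)² + (-78.82)²) = √(6998.9956 + 6212.5924) = 114.94 km
6: √((-86.31)² + (-17.90)²) = √(7449.4161 + 320.4100) = 88.15 km
7: √((-89.64)² + (41.96)²) = √(8035.3296 + 1760.6416) = 98.97 km
8: √((63.08)² + (-46.61)²) = √(3979.0864 + 2172.4921) = 78.43 km
9: √((33.51)² + (66.80)²) = √(1122.9201 + 4462.2400) = 74.73 km
10: √((-28.23)² + (-21.83)²) = √(796.9329 + 476.5489) = 35.69 km
11: √((16.07)² + (30.34)²) = √(258.2449 + 920.5156) = 34.33 km
12: √((-59.58)² + (-81.58)²) = √(3549.7764 + 6655.2964) = 101.02 km
13: √((66.15)² + (-81.90)²) = √(4375.8225 + 6707.6100) = 105.28 km
14: √((-81.59)² + (-24.95)²) = √(6656.9281 + 622.5025) = 85.32 km
15: √((-5.53)² + (-64.88)²) = √(30.5809 + 4209.4144) = 65.12 km
Threshold 35 km: 11 (34.33 km) is within range.

11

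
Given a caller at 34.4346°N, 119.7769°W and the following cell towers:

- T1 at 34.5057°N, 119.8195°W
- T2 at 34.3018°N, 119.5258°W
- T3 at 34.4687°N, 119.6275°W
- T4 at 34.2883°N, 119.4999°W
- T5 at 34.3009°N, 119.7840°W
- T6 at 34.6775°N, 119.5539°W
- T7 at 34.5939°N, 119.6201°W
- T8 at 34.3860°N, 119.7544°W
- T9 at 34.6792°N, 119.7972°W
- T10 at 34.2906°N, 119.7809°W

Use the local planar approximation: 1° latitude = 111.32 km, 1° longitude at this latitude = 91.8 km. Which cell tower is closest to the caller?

Distances from 34.4346°N, 119.7769°W:
T1: √((0.0711·111.32)² + (-0.0426·91.8)²) = √(62.644882 + 15.293418) = 8.8283 km
T2: √((-0.1328·111.32)² + (0.2511·91.8)²) = √(218.545841 + 531.347679) = 27.3842 km
T3: √((0.0341·111.32)² + (0.1494·91.8)²) = √(14.409707 + 188.099031) = 14.2306 km
T4: √((-0.1463·111.32)² + (0.2770·91.8)²) = √(265.237574 + 646.613698) = 30.1969 km
T5: √((-0.1337·111.32)² + (-0.0071·91.8)²) = √(221.518096 + 0.424817) = 14.8977 km
T6: √((0.2429·111.32)² + (0.2230·91.8)²) = √(731.141482 + 419.078218) = 33.9149 km
T7: √((0.1593·111.32)² + (0.1568·91.8)²) = √(314.469078 + 207.194145) = 22.8399 km
T8: √((-0.0486·111.32)² + (0.0225·91.8)²) = √(29.269745 + 4.266290) = 5.7910 km
T9: √((0.2446·111.32)² + (-0.0203·91.8)²) = √(741.411470 + 3.472781) = 27.2926 km
T10: √((-0.1440·111.32)² + (-0.0040·91.8)²) = √(256.963465 + 0.134836) = 16.0343 km
Minimum: T8 at 5.7910 km.

T8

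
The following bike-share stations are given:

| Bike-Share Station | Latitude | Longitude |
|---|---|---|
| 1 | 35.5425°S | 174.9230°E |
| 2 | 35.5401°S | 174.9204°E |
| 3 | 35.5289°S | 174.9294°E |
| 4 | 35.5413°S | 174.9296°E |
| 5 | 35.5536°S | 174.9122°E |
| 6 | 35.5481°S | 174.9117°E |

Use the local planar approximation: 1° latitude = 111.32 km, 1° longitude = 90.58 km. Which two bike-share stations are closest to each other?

1 and 2

Pairwise distances:
1–2: √((0.0024·111.32)² + (-0.0026·90.58)²) = √(0.071379 + 0.055464) = 0.3561 km
1–3: √((0.0136·111.32)² + (0.0064·90.58)²) = √(2.292051 + 0.336066) = 1.6211 km
1–4: √((0.0012·111.32)² + (0.0066·90.58)²) = √(0.017845 + 0.357398) = 0.6126 km
1–5: √((-0.0111·111.32)² + (-0.0108·90.58)²) = √(1.526836 + 0.957000) = 1.5760 km
1–6: √((-0.0056·111.32)² + (-0.0113·90.58)²) = √(0.388618 + 1.047663) = 1.1984 km
2–3: √((0.0112·111.32)² + (0.0090·90.58)²) = √(1.554470 + 0.664584) = 1.4896 km
2–4: √((-0.0012·111.32)² + (0.0092·90.58)²) = √(0.017845 + 0.694449) = 0.8440 km
2–5: √((-0.0135·111.32)² + (-0.0082·90.58)²) = √(2.258468 + 0.551686) = 1.6764 km
2–6: √((-0.0080·111.32)² + (-0.0087·90.58)²) = √(0.793097 + 0.621016) = 1.1892 km
3–4: √((-0.0124·111.32)² + (0.0002·90.58)²) = √(1.905416 + 0.000328) = 1.3805 km
3–5: √((-0.0247·111.32)² + (-0.0172·90.58)²) = √(7.560322 + 2.427289) = 3.1603 km
3–6: √((-0.0192·111.32)² + (-0.0177·90.58)²) = √(4.568239 + 2.570462) = 2.6718 km
4–5: √((-0.0123·111.32)² + (-0.0174·90.58)²) = √(1.874807 + 2.484066) = 2.0878 km
4–6: √((-0.0068·111.32)² + (-0.0179·90.58)²) = √(0.573013 + 2.628880) = 1.7894 km
5–6: √((0.0055·111.32)² + (-0.0005·90.58)²) = √(0.374862 + 0.002051) = 0.6139 km
Closest pair: 1–2 at 0.3561 km.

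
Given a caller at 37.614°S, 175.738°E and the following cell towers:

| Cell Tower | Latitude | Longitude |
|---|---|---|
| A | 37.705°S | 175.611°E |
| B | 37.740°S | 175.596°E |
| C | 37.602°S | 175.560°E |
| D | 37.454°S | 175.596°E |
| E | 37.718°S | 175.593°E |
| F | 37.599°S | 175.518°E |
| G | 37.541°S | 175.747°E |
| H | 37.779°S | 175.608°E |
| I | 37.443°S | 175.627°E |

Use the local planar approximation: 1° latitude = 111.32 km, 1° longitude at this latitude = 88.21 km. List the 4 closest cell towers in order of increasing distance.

Distances from 37.614°S, 175.738°E:
A: √((-0.091·111.32)² + (-0.127·88.21)²) = √(102.61933 + 125.49982) = 15.104 km
B: √((-0.126·111.32)² + (-0.142·88.21)²) = √(196.73765 + 156.89617) = 18.805 km
C: √((0.012·111.32)² + (-0.178·88.21)²) = √(1.78447 + 246.53333) = 15.758 km
D: √((0.160·111.32)² + (-0.142·88.21)²) = √(317.23885 + 156.89617) = 21.775 km
E: √((-0.104·111.32)² + (-0.145·88.21)²) = √(134.03341 + 163.59561) = 17.252 km
F: √((0.015·111.32)² + (-0.220·88.21)²) = √(2.78823 + 376.60060) = 19.478 km
G: √((0.073·111.32)² + (0.009·88.21)²) = √(66.03773 + 0.63026) = 8.165 km
H: √((-0.165·111.32)² + (-0.130·88.21)²) = √(337.37608 + 131.49897) = 21.654 km
I: √((0.171·111.32)² + (-0.111·88.21)²) = √(362.35864 + 95.86975) = 21.406 km
Sorted: G (8.165 km) < A (15.104 km) < C (15.758 km) < E (17.252 km) < B (18.805 km) < F (19.478 km) < …

G, A, C, E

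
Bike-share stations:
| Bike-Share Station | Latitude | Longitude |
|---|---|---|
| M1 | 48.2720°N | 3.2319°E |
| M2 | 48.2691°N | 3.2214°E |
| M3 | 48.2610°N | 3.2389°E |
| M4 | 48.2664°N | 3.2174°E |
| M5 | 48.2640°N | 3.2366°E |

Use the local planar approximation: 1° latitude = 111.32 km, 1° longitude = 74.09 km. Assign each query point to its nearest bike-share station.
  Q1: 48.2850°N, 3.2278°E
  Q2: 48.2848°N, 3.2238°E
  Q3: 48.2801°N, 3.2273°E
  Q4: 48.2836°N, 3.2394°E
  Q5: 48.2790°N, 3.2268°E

Q1→M1; Q2→M1; Q3→M1; Q4→M1; Q5→M1

Q1 at 48.2850°N, 3.2278°E:
  M1: √((-0.0130·111.32)² + (0.0041·74.09)²) = √(2.094272 + 0.092276) = 1.4787 km
  M2: √((-0.0159·111.32)² + (-0.0064·74.09)²) = √(3.132858 + 0.224843) = 1.8324 km
  M3: √((-0.0240·111.32)² + (0.0111·74.09)²) = √(7.137874 + 0.676340) = 2.7954 km
  M4: √((-0.0186·111.32)² + (-0.0104·74.09)²) = √(4.287186 + 0.593726) = 2.2093 km
  M5: √((-0.0210·111.32)² + (0.0088·74.09)²) = √(5.464935 + 0.425094) = 2.4269 km
  → nearest: M1 (1.4787 km)
Q2 at 48.2848°N, 3.2238°E:
  M1: √((-0.0128·111.32)² + (0.0081·74.09)²) = √(2.030329 + 0.360155) = 1.5461 km
  M2: √((-0.0157·111.32)² + (-0.0024·74.09)²) = √(3.054539 + 0.031619) = 1.7567 km
  M3: √((-0.0238·111.32)² + (0.0151·74.09)²) = √(7.019405 + 1.251622) = 2.8759 km
  M4: √((-0.0184·111.32)² + (-0.0064·74.09)²) = √(4.195484 + 0.224843) = 2.1025 km
  M5: √((-0.0208·111.32)² + (0.0128·74.09)²) = √(5.361336 + 0.899372) = 2.5021 km
  → nearest: M1 (1.5461 km)
Q3 at 48.2801°N, 3.2273°E:
  M1: √((-0.0081·111.32)² + (0.0046·74.09)²) = √(0.813048 + 0.116154) = 0.9640 km
  M2: √((-0.0110·111.32)² + (-0.0059·74.09)²) = √(1.499449 + 0.191084) = 1.3002 km
  M3: √((-0.0191·111.32)² + (0.0116·74.09)²) = √(4.520777 + 0.738644) = 2.2933 km
  M4: √((-0.0137·111.32)² + (-0.0099·74.09)²) = √(2.325881 + 0.538009) = 1.6923 km
  M5: √((-0.0161·111.32)² + (0.0093·74.09)²) = √(3.212167 + 0.474772) = 1.9201 km
  → nearest: M1 (0.9640 km)
Q4 at 48.2836°N, 3.2394°E:
  M1: √((-0.0116·111.32)² + (-0.0075·74.09)²) = √(1.667487 + 0.308775) = 1.4058 km
  M2: √((-0.0145·111.32)² + (-0.0180·74.09)²) = √(2.605448 + 1.778542) = 2.0938 km
  M3: √((-0.0226·111.32)² + (-0.0005·74.09)²) = √(6.329411 + 0.001372) = 2.5161 km
  M4: √((-0.0172·111.32)² + (-0.0220·74.09)²) = √(3.666091 + 2.656835) = 2.5145 km
  M5: √((-0.0196·111.32)² + (-0.0028·74.09)²) = √(4.760565 + 0.043036) = 2.1917 km
  → nearest: M1 (1.4058 km)
Q5 at 48.2790°N, 3.2268°E:
  M1: √((-0.0070·111.32)² + (0.0051·74.09)²) = √(0.607215 + 0.142777) = 0.8660 km
  M2: √((-0.0099·111.32)² + (-0.0054·74.09)²) = √(1.214554 + 0.160069) = 1.1724 km
  M3: √((-0.0180·111.32)² + (0.0121·74.09)²) = √(4.015054 + 0.803693) = 2.1952 km
  M4: √((-0.0126·111.32)² + (-0.0094·74.09)²) = √(1.967377 + 0.485037) = 1.5660 km
  M5: √((-0.0150·111.32)² + (0.0098·74.09)²) = √(2.788232 + 0.527195) = 1.8208 km
  → nearest: M1 (0.8660 km)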